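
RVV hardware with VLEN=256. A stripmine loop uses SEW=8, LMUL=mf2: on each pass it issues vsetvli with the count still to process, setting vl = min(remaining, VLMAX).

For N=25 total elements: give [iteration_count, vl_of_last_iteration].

[iterations, last_vl] = [2, 9]

VLMAX = VLEN×LMUL/SEW = 256×1/2/8 = 16
iterations = ceil(25/16) = 2; final-pass vl = 9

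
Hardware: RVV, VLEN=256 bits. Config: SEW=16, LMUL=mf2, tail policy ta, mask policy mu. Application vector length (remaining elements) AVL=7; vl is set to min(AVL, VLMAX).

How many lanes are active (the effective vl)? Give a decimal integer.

vl = 7

VLMAX = (256 × 1/2) / 16 = 8 lanes
vl = min(AVL, VLMAX) = min(7, 8) = 7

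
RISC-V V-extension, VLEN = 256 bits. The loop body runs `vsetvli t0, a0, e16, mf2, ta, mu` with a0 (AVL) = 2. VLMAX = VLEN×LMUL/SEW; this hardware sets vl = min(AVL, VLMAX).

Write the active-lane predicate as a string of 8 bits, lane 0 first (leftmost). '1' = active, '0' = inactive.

lanes per group: 256·1/2/16 = 8
vl = min(AVL, VLMAX) = min(2, 8) = 2
bits (lane 0 leftmost): 11000000

predicate = 11000000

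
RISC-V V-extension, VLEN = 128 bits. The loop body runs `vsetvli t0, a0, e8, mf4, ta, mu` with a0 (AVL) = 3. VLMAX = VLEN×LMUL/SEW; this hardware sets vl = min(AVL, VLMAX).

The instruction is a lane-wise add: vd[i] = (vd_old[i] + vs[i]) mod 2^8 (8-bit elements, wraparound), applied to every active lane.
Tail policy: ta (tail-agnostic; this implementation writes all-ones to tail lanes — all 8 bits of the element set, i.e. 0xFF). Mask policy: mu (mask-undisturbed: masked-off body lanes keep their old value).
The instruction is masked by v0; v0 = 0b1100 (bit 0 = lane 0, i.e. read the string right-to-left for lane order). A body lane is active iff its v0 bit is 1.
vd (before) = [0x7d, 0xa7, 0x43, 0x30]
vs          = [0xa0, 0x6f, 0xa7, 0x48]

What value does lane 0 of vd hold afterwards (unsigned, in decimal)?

vd[0] = 125

lanes per group: 128·1/4/8 = 4
vl = min(AVL, VLMAX) = min(3, 4) = 3
[0] mask-off/keep = 0x7d
[1] mask-off/keep = 0xa7
[2] add(0x43,0xa7) = 0xea
[3] tail/ones = 0xff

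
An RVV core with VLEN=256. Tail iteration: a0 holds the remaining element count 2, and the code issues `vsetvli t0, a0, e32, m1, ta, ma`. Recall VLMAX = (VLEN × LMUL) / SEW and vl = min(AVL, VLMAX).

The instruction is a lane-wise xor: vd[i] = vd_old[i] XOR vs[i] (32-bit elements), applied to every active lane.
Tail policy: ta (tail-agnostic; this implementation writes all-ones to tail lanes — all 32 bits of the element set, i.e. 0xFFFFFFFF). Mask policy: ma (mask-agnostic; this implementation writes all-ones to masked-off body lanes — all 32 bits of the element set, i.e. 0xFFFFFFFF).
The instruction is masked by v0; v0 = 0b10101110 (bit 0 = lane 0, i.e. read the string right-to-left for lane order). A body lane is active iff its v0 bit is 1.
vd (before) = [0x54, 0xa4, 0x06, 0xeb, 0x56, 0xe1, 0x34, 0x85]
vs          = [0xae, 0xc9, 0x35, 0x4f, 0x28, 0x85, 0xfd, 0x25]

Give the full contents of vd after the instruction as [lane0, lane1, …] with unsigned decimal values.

VLMAX = VLEN×LMUL/SEW = 256×1/32 = 8
vl ← min(2, 8) = 2
[0] mask-off/ones = 0xffffffff
[1] xor(0xa4,0xc9) = 0x6d
[2] tail/ones = 0xffffffff
[3] tail/ones = 0xffffffff
[4] tail/ones = 0xffffffff
[5] tail/ones = 0xffffffff
[6] tail/ones = 0xffffffff
[7] tail/ones = 0xffffffff

vd = [4294967295, 109, 4294967295, 4294967295, 4294967295, 4294967295, 4294967295, 4294967295]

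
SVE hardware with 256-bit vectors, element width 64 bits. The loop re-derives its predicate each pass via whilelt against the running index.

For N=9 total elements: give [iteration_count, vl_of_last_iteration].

[iterations, last_vl] = [3, 1]

lane count: 256 div 64 = 4
9 elements at 4/iter → 3 passes, remainder 1 on the last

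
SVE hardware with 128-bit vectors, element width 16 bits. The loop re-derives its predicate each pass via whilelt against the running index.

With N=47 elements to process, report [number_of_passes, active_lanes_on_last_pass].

128-bit reg / 16-bit elem → 8 lanes
N=47: ⌈47/8⌉ = 6 iters; last vl = 47 − 5×8 = 7

[iterations, last_vl] = [6, 7]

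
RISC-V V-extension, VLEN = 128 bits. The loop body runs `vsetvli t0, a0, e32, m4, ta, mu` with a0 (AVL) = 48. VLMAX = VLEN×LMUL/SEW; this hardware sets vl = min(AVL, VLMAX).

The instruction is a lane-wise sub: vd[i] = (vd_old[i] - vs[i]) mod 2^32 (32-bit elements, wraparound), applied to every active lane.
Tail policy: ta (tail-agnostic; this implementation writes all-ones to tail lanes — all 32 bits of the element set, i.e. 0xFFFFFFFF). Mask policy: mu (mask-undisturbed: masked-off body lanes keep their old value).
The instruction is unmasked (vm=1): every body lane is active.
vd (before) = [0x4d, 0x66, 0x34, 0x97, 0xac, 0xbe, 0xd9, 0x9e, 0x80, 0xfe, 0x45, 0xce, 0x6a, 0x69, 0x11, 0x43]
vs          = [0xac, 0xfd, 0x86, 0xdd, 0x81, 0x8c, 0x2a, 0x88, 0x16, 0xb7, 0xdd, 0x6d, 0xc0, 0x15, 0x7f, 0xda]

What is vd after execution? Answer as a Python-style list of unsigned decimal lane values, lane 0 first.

VLMAX = (128 × 4) / 32 = 16 lanes
AVL=48 > VLMAX=16, so vl = 16
[0] sub(0x4d,0xac) = 0xffffffa1
[1] sub(0x66,0xfd) = 0xffffff69
[2] sub(0x34,0x86) = 0xffffffae
[3] sub(0x97,0xdd) = 0xffffffba
[4] sub(0xac,0x81) = 0x2b
[5] sub(0xbe,0x8c) = 0x32
[6] sub(0xd9,0x2a) = 0xaf
[7] sub(0x9e,0x88) = 0x16
[8] sub(0x80,0x16) = 0x6a
[9] sub(0xfe,0xb7) = 0x47
[10] sub(0x45,0xdd) = 0xffffff68
[11] sub(0xce,0x6d) = 0x61
[12] sub(0x6a,0xc0) = 0xffffffaa
[13] sub(0x69,0x15) = 0x54
[14] sub(0x11,0x7f) = 0xffffff92
[15] sub(0x43,0xda) = 0xffffff69

vd = [4294967201, 4294967145, 4294967214, 4294967226, 43, 50, 175, 22, 106, 71, 4294967144, 97, 4294967210, 84, 4294967186, 4294967145]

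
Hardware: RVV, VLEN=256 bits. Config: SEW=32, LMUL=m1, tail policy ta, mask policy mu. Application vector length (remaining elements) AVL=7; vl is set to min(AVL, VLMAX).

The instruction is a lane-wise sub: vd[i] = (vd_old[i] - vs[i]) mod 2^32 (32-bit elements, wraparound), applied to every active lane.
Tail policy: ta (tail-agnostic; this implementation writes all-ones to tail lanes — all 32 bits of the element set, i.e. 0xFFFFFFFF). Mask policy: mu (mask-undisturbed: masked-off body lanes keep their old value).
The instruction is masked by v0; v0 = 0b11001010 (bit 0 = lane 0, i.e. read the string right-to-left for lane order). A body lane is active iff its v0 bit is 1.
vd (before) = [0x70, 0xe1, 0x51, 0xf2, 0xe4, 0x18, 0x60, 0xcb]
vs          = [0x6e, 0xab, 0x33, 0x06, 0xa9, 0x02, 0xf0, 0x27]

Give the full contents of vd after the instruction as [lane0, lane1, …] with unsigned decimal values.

vd = [112, 54, 81, 236, 228, 24, 4294967152, 4294967295]

VLMAX = (256 × 1) / 32 = 8 lanes
AVL=7 ≤ VLMAX=8, so vl = 7
[0] mask-off/keep = 0x70
[1] sub(0xe1,0xab) = 0x36
[2] mask-off/keep = 0x51
[3] sub(0xf2,0x06) = 0xec
[4] mask-off/keep = 0xe4
[5] mask-off/keep = 0x18
[6] sub(0x60,0xf0) = 0xffffff70
[7] tail/ones = 0xffffffff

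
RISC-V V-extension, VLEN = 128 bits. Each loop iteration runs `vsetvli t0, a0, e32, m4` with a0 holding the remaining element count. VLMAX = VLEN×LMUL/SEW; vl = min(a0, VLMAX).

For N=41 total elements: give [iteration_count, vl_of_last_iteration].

[iterations, last_vl] = [3, 9]

VLMAX = (128 × 4) / 32 = 16 lanes
41 elements at 16/iter → 3 passes, remainder 9 on the last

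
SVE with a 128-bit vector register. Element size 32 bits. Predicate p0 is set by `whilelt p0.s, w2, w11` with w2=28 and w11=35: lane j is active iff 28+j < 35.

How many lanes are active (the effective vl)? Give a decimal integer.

lane count: 128 div 32 = 4
p0[j] = (28+j < 35); true for j=0..3 → 4 lanes set

vl = 4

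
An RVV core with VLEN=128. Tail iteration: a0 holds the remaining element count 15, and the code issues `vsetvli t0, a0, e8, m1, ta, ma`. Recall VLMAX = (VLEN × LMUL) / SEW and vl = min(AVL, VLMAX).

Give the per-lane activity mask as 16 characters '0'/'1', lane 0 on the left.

predicate = 1111111111111110

VLMAX = (128 × 1) / 8 = 16 lanes
vl ← min(15, 16) = 15
bits (lane 0 leftmost): 1111111111111110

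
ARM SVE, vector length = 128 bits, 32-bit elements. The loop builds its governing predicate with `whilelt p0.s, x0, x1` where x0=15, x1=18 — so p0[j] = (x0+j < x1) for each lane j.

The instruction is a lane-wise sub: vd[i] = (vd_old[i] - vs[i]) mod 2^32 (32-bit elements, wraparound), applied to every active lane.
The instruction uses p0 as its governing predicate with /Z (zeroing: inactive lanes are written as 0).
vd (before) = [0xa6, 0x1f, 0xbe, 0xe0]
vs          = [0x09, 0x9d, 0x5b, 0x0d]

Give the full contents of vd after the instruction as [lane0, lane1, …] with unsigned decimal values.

lane count: 128 div 32 = 4
whilelt: lane j active iff 15+j < 18 → j < 3 → 3 active
vd[0] sub(0xa6,0x09) -> 0x9d
vd[1] sub(0x1f,0x9d) -> 0xffffff82
vd[2] sub(0xbe,0x5b) -> 0x63
vd[3] tail/zero -> 0x00

vd = [157, 4294967170, 99, 0]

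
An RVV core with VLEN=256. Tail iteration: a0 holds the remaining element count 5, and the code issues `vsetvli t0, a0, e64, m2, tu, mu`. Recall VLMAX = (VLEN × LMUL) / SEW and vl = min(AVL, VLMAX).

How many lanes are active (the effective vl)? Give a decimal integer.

lanes per group: 256·2/64 = 8
AVL=5 ≤ VLMAX=8, so vl = 5

vl = 5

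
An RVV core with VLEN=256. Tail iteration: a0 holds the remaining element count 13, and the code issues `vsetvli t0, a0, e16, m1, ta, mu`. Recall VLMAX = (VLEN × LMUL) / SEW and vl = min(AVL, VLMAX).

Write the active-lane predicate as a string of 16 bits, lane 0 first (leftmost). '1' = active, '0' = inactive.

predicate = 1111111111111000

lanes per group: 256·1/16 = 16
vl = min(AVL, VLMAX) = min(13, 16) = 13
bits (lane 0 leftmost): 1111111111111000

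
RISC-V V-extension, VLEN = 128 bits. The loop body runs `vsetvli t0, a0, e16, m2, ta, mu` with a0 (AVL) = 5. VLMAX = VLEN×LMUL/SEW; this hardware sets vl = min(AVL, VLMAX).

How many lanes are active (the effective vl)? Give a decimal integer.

VLMAX = VLEN×LMUL/SEW = 128×2/16 = 16
vl = min(AVL, VLMAX) = min(5, 16) = 5

vl = 5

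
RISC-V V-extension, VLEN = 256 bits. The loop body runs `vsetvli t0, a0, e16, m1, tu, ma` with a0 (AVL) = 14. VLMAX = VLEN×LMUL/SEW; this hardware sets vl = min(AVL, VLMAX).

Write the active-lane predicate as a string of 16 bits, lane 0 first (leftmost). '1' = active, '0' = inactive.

VLMAX = VLEN×LMUL/SEW = 256×1/16 = 16
vl ← min(14, 16) = 14
bits (lane 0 leftmost): 1111111111111100

predicate = 1111111111111100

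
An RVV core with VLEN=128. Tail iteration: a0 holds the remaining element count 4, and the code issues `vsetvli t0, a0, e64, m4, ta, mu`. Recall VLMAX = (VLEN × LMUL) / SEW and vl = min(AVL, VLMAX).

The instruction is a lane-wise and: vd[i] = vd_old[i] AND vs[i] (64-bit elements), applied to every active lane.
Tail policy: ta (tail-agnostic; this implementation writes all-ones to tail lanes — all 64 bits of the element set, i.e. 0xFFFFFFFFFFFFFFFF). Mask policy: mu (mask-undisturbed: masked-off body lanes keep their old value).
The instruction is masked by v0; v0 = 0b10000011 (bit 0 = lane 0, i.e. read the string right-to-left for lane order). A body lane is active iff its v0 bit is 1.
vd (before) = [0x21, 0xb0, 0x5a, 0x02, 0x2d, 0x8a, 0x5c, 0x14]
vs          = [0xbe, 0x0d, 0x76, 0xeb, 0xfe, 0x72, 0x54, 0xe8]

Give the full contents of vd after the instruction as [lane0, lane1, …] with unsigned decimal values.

vd = [32, 0, 90, 2, 18446744073709551615, 18446744073709551615, 18446744073709551615, 18446744073709551615]

lanes per group: 128·4/64 = 8
AVL=4 ≤ VLMAX=8, so vl = 4
vd[0] and(0x21,0xbe) -> 0x20
vd[1] and(0xb0,0x0d) -> 0x00
vd[2] mask-off/keep -> 0x5a
vd[3] mask-off/keep -> 0x02
vd[4] tail/ones -> 0xffffffffffffffff
vd[5] tail/ones -> 0xffffffffffffffff
vd[6] tail/ones -> 0xffffffffffffffff
vd[7] tail/ones -> 0xffffffffffffffff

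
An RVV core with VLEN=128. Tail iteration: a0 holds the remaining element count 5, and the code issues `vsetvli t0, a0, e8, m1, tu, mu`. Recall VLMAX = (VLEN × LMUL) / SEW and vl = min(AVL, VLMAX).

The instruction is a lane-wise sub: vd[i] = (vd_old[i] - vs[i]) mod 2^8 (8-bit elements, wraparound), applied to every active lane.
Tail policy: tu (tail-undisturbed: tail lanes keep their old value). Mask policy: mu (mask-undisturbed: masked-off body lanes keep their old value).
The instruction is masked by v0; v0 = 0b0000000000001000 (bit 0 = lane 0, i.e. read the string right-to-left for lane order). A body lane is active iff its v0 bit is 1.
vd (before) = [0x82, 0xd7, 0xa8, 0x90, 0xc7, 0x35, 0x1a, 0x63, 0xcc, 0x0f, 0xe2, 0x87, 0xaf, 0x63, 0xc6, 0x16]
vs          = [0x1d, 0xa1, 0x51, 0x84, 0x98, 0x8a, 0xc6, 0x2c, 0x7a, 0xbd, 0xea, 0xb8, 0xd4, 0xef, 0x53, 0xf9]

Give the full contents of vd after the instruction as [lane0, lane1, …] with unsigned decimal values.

vd = [130, 215, 168, 12, 199, 53, 26, 99, 204, 15, 226, 135, 175, 99, 198, 22]

VLMAX = VLEN×LMUL/SEW = 128×1/8 = 16
AVL=5 ≤ VLMAX=16, so vl = 5
vd[0] mask-off/keep -> 0x82
vd[1] mask-off/keep -> 0xd7
vd[2] mask-off/keep -> 0xa8
vd[3] sub(0x90,0x84) -> 0x0c
vd[4] mask-off/keep -> 0xc7
vd[5] tail/keep -> 0x35
vd[6] tail/keep -> 0x1a
vd[7] tail/keep -> 0x63
vd[8] tail/keep -> 0xcc
vd[9] tail/keep -> 0x0f
vd[10] tail/keep -> 0xe2
vd[11] tail/keep -> 0x87
vd[12] tail/keep -> 0xaf
vd[13] tail/keep -> 0x63
vd[14] tail/keep -> 0xc6
vd[15] tail/keep -> 0x16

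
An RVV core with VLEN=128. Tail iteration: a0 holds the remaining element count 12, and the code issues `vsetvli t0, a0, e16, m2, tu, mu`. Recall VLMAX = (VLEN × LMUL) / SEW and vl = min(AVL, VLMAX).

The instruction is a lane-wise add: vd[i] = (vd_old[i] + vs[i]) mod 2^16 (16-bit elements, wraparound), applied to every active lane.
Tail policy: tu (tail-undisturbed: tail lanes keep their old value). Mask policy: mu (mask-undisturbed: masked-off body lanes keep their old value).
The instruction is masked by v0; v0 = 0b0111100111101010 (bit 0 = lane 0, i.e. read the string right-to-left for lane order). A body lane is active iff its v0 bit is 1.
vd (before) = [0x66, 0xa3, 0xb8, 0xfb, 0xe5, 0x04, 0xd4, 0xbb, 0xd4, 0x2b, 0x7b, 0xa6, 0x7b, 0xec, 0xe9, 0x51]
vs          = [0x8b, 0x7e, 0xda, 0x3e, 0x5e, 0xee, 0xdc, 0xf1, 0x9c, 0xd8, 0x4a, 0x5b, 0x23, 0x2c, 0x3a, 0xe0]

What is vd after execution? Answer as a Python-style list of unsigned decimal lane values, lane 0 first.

vd = [102, 289, 184, 313, 229, 242, 432, 428, 368, 43, 123, 257, 123, 236, 233, 81]

VLMAX = VLEN×LMUL/SEW = 128×2/16 = 16
AVL=12 ≤ VLMAX=16, so vl = 12
lane  0: mask-off/keep ⇒ 0x66
lane  1: add(0xa3,0x7e) ⇒ 0x121
lane  2: mask-off/keep ⇒ 0xb8
lane  3: add(0xfb,0x3e) ⇒ 0x139
lane  4: mask-off/keep ⇒ 0xe5
lane  5: add(0x04,0xee) ⇒ 0xf2
lane  6: add(0xd4,0xdc) ⇒ 0x1b0
lane  7: add(0xbb,0xf1) ⇒ 0x1ac
lane  8: add(0xd4,0x9c) ⇒ 0x170
lane  9: mask-off/keep ⇒ 0x2b
lane 10: mask-off/keep ⇒ 0x7b
lane 11: add(0xa6,0x5b) ⇒ 0x101
lane 12: tail/keep ⇒ 0x7b
lane 13: tail/keep ⇒ 0xec
lane 14: tail/keep ⇒ 0xe9
lane 15: tail/keep ⇒ 0x51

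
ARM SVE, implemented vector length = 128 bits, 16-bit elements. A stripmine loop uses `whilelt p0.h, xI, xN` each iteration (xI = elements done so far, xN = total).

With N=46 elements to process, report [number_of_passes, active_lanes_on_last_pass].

register lanes = 128/16 = 8
46 elements at 8/iter → 6 passes, remainder 6 on the last

[iterations, last_vl] = [6, 6]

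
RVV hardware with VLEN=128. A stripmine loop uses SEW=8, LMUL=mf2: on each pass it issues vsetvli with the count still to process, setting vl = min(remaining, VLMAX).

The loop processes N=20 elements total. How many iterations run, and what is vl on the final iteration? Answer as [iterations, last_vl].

VLMAX = (128 × 1/2) / 8 = 8 lanes
20 elements at 8/iter → 3 passes, remainder 4 on the last

[iterations, last_vl] = [3, 4]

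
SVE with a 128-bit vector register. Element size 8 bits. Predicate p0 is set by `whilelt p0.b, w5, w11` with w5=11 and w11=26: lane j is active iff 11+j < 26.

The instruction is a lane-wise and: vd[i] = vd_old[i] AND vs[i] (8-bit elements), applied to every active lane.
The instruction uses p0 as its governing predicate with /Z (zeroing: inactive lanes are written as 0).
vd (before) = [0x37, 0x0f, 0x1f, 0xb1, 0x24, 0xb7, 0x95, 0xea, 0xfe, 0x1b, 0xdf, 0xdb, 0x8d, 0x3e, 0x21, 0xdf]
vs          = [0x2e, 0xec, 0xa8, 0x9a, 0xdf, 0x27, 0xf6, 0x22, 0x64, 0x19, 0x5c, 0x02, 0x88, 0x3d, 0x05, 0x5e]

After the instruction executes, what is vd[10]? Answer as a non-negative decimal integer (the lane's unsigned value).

register lanes = 128/8 = 16
p0[j] = (11+j < 26); true for j=0..14 → 15 lanes set
[0] and(0x37,0x2e) = 0x26
[1] and(0x0f,0xec) = 0x0c
[2] and(0x1f,0xa8) = 0x08
[3] and(0xb1,0x9a) = 0x90
[4] and(0x24,0xdf) = 0x04
[5] and(0xb7,0x27) = 0x27
[6] and(0x95,0xf6) = 0x94
[7] and(0xea,0x22) = 0x22
[8] and(0xfe,0x64) = 0x64
[9] and(0x1b,0x19) = 0x19
[10] and(0xdf,0x5c) = 0x5c
[11] and(0xdb,0x02) = 0x02
[12] and(0x8d,0x88) = 0x88
[13] and(0x3e,0x3d) = 0x3c
[14] and(0x21,0x05) = 0x01
[15] tail/zero = 0x00

vd[10] = 92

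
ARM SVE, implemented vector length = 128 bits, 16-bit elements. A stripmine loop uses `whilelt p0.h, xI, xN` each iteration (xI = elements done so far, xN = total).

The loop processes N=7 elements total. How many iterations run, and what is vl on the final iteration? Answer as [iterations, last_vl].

register lanes = 128/16 = 8
7 elements at 8/iter → 1 passes, remainder 7 on the last

[iterations, last_vl] = [1, 7]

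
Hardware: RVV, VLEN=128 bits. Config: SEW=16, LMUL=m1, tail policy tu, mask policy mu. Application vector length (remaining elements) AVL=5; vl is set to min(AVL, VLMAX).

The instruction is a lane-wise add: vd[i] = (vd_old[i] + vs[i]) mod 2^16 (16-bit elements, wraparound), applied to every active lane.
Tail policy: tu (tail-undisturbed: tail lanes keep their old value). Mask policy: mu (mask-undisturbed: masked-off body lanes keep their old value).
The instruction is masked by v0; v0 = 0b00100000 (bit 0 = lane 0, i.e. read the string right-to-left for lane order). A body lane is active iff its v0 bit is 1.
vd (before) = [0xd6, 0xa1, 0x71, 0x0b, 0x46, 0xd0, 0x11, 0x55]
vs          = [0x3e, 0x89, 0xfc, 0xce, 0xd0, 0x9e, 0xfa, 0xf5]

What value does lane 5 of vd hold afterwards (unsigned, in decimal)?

vd[5] = 208

lanes per group: 128·1/16 = 8
AVL=5 ≤ VLMAX=8, so vl = 5
  i=0: mask-off/keep → 214
  i=1: mask-off/keep → 161
  i=2: mask-off/keep → 113
  i=3: mask-off/keep → 11
  i=4: mask-off/keep → 70
  i=5: tail/keep → 208
  i=6: tail/keep → 17
  i=7: tail/keep → 85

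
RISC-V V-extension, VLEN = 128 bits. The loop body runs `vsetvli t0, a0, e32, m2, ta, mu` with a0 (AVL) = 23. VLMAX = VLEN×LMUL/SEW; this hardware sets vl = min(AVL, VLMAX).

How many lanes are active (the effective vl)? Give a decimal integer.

VLMAX = VLEN×LMUL/SEW = 128×2/32 = 8
vl = min(AVL, VLMAX) = min(23, 8) = 8

vl = 8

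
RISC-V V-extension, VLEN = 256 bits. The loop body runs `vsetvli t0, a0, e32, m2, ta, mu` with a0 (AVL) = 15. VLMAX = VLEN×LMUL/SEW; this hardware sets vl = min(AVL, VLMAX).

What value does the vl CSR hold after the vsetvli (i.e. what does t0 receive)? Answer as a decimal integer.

VLMAX = (256 × 2) / 32 = 16 lanes
vl = min(AVL, VLMAX) = min(15, 16) = 15

vl = 15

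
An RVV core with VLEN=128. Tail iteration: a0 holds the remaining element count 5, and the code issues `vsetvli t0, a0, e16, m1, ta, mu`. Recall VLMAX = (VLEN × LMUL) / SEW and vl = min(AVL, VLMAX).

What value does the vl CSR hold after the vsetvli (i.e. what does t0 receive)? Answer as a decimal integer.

VLMAX = VLEN×LMUL/SEW = 128×1/16 = 8
vl = min(AVL, VLMAX) = min(5, 8) = 5

vl = 5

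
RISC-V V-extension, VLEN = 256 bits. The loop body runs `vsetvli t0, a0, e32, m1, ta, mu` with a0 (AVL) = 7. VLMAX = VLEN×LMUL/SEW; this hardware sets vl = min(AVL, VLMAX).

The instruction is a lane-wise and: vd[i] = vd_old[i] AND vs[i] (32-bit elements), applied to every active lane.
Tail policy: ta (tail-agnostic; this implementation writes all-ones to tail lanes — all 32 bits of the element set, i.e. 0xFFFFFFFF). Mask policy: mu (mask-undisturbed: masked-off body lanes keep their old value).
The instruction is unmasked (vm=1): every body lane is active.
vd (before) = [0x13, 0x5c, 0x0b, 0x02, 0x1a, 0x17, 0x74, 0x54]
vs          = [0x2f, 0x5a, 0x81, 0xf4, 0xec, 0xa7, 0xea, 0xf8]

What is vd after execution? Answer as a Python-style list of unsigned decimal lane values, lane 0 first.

vd = [3, 88, 1, 0, 8, 7, 96, 4294967295]

VLMAX = VLEN×LMUL/SEW = 256×1/32 = 8
vl = min(AVL, VLMAX) = min(7, 8) = 7
[0] and(0x13,0x2f) = 0x03
[1] and(0x5c,0x5a) = 0x58
[2] and(0x0b,0x81) = 0x01
[3] and(0x02,0xf4) = 0x00
[4] and(0x1a,0xec) = 0x08
[5] and(0x17,0xa7) = 0x07
[6] and(0x74,0xea) = 0x60
[7] tail/ones = 0xffffffff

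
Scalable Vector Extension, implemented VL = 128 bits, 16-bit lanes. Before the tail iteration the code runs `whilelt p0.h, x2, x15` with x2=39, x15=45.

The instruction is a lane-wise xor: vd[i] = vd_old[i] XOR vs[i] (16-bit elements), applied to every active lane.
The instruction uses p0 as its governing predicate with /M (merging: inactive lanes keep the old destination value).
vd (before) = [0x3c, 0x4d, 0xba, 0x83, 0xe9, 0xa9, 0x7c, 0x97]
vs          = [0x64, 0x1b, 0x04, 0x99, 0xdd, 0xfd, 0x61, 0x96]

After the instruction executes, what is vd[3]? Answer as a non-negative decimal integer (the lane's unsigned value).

lane count: 128 div 16 = 8
active while 39+j < 45, i.e. j ∈ [0,6) capped at 8 ⇒ 6
[0] xor(0x3c,0x64) = 0x58
[1] xor(0x4d,0x1b) = 0x56
[2] xor(0xba,0x04) = 0xbe
[3] xor(0x83,0x99) = 0x1a
[4] xor(0xe9,0xdd) = 0x34
[5] xor(0xa9,0xfd) = 0x54
[6] tail/keep = 0x7c
[7] tail/keep = 0x97

vd[3] = 26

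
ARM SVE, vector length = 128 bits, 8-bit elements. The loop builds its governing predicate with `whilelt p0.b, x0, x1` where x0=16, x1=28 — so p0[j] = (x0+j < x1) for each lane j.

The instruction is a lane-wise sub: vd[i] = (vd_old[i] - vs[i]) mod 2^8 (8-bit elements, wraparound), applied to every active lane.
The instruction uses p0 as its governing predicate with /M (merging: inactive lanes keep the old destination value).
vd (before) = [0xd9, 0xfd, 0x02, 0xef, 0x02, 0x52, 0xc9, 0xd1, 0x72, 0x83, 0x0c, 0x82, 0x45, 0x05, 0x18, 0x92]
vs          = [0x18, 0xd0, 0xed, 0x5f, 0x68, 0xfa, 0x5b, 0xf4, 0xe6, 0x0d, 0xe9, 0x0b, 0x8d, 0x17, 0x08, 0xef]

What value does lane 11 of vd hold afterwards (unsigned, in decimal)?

128-bit reg / 8-bit elem → 16 lanes
active while 16+j < 28, i.e. j ∈ [0,12) capped at 16 ⇒ 12
vd[0] sub(0xd9,0x18) -> 0xc1
vd[1] sub(0xfd,0xd0) -> 0x2d
vd[2] sub(0x02,0xed) -> 0x15
vd[3] sub(0xef,0x5f) -> 0x90
vd[4] sub(0x02,0x68) -> 0x9a
vd[5] sub(0x52,0xfa) -> 0x58
vd[6] sub(0xc9,0x5b) -> 0x6e
vd[7] sub(0xd1,0xf4) -> 0xdd
vd[8] sub(0x72,0xe6) -> 0x8c
vd[9] sub(0x83,0x0d) -> 0x76
vd[10] sub(0x0c,0xe9) -> 0x23
vd[11] sub(0x82,0x0b) -> 0x77
vd[12] tail/keep -> 0x45
vd[13] tail/keep -> 0x05
vd[14] tail/keep -> 0x18
vd[15] tail/keep -> 0x92

vd[11] = 119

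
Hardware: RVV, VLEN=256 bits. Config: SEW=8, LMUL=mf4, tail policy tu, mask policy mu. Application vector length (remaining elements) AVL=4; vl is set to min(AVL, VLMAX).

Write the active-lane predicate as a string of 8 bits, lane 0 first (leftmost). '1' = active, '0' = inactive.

VLMAX = VLEN×LMUL/SEW = 256×1/4/8 = 8
vl ← min(4, 8) = 4
bits (lane 0 leftmost): 11110000

predicate = 11110000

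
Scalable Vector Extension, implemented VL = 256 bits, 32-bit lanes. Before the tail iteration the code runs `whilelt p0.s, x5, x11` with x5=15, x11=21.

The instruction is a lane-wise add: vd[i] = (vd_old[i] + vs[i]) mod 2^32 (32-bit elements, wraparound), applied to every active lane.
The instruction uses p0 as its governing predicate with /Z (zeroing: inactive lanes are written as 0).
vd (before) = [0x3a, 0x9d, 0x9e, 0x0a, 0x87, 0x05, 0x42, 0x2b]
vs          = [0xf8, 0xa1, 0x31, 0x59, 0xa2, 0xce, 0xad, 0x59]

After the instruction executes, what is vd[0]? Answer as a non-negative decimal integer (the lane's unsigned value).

lane count: 256 div 32 = 8
whilelt: lane j active iff 15+j < 21 → j < 6 → 6 active
  i=0: add(0x3a,0xf8) → 306
  i=1: add(0x9d,0xa1) → 318
  i=2: add(0x9e,0x31) → 207
  i=3: add(0x0a,0x59) → 99
  i=4: add(0x87,0xa2) → 297
  i=5: add(0x05,0xce) → 211
  i=6: tail/zero → 0
  i=7: tail/zero → 0

vd[0] = 306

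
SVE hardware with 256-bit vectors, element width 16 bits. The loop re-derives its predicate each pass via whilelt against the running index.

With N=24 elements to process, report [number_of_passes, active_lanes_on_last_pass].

lane count: 256 div 16 = 16
24 elements at 16/iter → 2 passes, remainder 8 on the last

[iterations, last_vl] = [2, 8]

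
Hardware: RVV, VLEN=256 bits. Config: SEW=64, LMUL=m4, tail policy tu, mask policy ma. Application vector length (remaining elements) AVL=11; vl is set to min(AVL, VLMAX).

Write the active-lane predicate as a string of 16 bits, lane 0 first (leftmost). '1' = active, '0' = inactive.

lanes per group: 256·4/64 = 16
AVL=11 ≤ VLMAX=16, so vl = 11
bits (lane 0 leftmost): 1111111111100000

predicate = 1111111111100000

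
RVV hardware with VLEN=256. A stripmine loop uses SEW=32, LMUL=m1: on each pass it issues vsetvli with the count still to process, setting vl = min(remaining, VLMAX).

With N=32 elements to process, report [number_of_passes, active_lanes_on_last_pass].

VLMAX = VLEN×LMUL/SEW = 256×1/32 = 8
32 elements at 8/iter → 4 passes, remainder 8 on the last

[iterations, last_vl] = [4, 8]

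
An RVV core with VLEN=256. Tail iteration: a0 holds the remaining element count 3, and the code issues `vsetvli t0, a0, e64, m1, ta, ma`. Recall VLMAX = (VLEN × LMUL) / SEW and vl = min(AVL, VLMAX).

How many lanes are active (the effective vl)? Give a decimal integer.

vl = 3

lanes per group: 256·1/64 = 4
vl ← min(3, 4) = 3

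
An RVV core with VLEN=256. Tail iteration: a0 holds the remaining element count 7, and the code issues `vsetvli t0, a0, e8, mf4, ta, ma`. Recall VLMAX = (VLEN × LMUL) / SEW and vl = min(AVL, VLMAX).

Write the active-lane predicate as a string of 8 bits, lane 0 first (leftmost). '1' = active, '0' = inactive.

predicate = 11111110

VLMAX = (256 × 1/4) / 8 = 8 lanes
vl = min(AVL, VLMAX) = min(7, 8) = 7
bits (lane 0 leftmost): 11111110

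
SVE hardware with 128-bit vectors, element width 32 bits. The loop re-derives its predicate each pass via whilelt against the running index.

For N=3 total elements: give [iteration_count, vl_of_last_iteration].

128-bit reg / 32-bit elem → 4 lanes
iterations = ceil(3/4) = 1; final-pass vl = 3

[iterations, last_vl] = [1, 3]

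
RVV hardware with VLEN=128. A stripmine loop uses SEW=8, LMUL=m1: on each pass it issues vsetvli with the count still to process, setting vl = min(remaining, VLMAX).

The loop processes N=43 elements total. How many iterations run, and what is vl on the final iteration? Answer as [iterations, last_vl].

[iterations, last_vl] = [3, 11]

lanes per group: 128·1/8 = 16
N=43: ⌈43/16⌉ = 3 iters; last vl = 43 − 2×16 = 11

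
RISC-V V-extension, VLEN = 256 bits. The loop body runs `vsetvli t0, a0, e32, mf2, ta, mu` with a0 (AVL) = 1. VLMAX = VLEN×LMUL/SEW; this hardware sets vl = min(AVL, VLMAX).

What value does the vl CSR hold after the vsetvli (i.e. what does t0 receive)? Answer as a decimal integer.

VLMAX = (256 × 1/2) / 32 = 4 lanes
vl ← min(1, 4) = 1

vl = 1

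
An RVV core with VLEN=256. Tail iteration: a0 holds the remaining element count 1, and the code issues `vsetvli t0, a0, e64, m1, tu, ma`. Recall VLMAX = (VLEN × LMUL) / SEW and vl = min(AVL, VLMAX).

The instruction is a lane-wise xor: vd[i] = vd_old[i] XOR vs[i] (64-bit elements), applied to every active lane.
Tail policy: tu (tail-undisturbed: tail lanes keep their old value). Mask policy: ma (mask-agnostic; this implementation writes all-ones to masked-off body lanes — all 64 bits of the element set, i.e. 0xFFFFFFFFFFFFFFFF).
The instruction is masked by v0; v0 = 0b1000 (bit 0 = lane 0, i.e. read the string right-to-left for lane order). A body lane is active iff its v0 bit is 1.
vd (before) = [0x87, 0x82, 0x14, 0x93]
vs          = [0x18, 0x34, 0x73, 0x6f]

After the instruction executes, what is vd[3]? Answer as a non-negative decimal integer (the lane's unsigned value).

VLMAX = VLEN×LMUL/SEW = 256×1/64 = 4
AVL=1 ≤ VLMAX=4, so vl = 1
[0] mask-off/ones = 0xffffffffffffffff
[1] tail/keep = 0x82
[2] tail/keep = 0x14
[3] tail/keep = 0x93

vd[3] = 147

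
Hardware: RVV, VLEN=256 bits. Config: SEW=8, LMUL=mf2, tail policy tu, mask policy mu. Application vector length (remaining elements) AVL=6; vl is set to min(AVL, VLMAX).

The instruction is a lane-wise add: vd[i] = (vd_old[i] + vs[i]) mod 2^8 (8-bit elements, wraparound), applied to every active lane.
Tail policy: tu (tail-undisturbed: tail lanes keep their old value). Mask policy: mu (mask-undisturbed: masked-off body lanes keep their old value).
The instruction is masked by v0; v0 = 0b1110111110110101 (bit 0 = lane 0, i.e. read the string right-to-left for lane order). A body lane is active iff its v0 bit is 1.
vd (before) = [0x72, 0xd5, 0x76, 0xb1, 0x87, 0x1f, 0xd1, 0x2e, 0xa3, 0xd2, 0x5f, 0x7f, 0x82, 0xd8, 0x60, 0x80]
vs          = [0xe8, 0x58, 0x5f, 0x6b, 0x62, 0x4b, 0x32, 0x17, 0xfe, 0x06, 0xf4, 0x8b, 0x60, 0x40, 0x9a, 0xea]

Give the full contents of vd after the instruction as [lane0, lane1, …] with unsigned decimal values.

VLMAX = (256 × 1/2) / 8 = 16 lanes
vl ← min(6, 16) = 6
[0] add(0x72,0xe8) = 0x5a
[1] mask-off/keep = 0xd5
[2] add(0x76,0x5f) = 0xd5
[3] mask-off/keep = 0xb1
[4] add(0x87,0x62) = 0xe9
[5] add(0x1f,0x4b) = 0x6a
[6] tail/keep = 0xd1
[7] tail/keep = 0x2e
[8] tail/keep = 0xa3
[9] tail/keep = 0xd2
[10] tail/keep = 0x5f
[11] tail/keep = 0x7f
[12] tail/keep = 0x82
[13] tail/keep = 0xd8
[14] tail/keep = 0x60
[15] tail/keep = 0x80

vd = [90, 213, 213, 177, 233, 106, 209, 46, 163, 210, 95, 127, 130, 216, 96, 128]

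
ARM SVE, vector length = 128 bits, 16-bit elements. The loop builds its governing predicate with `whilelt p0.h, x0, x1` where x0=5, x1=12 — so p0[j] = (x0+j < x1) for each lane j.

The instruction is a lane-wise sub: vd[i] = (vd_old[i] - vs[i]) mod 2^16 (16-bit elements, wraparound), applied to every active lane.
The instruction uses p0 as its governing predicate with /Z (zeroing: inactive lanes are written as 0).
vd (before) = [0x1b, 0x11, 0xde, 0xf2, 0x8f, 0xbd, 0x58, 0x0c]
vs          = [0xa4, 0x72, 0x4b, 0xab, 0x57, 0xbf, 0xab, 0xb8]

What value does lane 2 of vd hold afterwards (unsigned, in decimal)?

vd[2] = 147

register lanes = 128/16 = 8
p0[j] = (5+j < 12); true for j=0..6 → 7 lanes set
  i=0: sub(0x1b,0xa4) → 65399
  i=1: sub(0x11,0x72) → 65439
  i=2: sub(0xde,0x4b) → 147
  i=3: sub(0xf2,0xab) → 71
  i=4: sub(0x8f,0x57) → 56
  i=5: sub(0xbd,0xbf) → 65534
  i=6: sub(0x58,0xab) → 65453
  i=7: tail/zero → 0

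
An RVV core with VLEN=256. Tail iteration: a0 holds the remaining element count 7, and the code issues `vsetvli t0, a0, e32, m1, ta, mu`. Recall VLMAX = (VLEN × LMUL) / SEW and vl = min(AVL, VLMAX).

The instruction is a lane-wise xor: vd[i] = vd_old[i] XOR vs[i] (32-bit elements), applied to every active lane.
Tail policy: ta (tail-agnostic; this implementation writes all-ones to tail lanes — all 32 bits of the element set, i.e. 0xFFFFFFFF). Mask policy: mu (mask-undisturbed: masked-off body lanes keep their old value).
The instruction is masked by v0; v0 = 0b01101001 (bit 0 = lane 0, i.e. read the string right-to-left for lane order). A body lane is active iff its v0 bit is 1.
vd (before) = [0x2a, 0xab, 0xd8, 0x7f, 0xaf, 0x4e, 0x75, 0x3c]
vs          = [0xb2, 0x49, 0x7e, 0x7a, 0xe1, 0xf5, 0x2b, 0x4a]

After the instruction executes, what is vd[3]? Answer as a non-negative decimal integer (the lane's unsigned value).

vd[3] = 5

lanes per group: 256·1/32 = 8
vl ← min(7, 8) = 7
  i=0: xor(0x2a,0xb2) → 152
  i=1: mask-off/keep → 171
  i=2: mask-off/keep → 216
  i=3: xor(0x7f,0x7a) → 5
  i=4: mask-off/keep → 175
  i=5: xor(0x4e,0xf5) → 187
  i=6: xor(0x75,0x2b) → 94
  i=7: tail/ones → 4294967295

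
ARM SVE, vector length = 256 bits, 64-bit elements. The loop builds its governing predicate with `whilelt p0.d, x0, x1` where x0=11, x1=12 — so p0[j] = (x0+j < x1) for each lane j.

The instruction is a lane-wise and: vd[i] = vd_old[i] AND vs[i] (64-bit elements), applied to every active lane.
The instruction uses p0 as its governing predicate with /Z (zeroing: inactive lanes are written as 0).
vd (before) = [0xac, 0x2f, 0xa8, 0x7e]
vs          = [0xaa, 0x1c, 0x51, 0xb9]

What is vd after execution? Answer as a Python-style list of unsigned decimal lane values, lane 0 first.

vd = [168, 0, 0, 0]

lane count: 256 div 64 = 4
whilelt: lane j active iff 11+j < 12 → j < 1 → 1 active
vd[0] and(0xac,0xaa) -> 0xa8
vd[1] tail/zero -> 0x00
vd[2] tail/zero -> 0x00
vd[3] tail/zero -> 0x00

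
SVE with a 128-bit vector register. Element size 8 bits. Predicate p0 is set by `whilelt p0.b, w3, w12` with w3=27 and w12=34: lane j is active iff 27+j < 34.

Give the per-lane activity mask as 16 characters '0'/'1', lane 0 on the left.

lane count: 128 div 8 = 16
whilelt: lane j active iff 27+j < 34 → j < 7 → 7 active
bits (lane 0 leftmost): 1111111000000000

predicate = 1111111000000000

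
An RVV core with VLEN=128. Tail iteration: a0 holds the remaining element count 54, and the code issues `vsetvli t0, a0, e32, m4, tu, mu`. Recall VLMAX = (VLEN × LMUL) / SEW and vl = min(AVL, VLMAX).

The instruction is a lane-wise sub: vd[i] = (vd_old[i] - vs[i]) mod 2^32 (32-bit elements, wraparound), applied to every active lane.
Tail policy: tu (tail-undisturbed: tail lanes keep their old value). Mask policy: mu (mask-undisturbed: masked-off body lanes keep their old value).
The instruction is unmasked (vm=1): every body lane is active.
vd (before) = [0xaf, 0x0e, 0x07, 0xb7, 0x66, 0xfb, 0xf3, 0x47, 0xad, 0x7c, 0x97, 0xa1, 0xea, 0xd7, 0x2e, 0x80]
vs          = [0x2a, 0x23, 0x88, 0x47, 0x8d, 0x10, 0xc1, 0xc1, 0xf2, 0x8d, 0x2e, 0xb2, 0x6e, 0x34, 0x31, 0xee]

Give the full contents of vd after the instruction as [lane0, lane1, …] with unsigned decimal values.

VLMAX = (128 × 4) / 32 = 16 lanes
vl = min(AVL, VLMAX) = min(54, 16) = 16
[0] sub(0xaf,0x2a) = 0x85
[1] sub(0x0e,0x23) = 0xffffffeb
[2] sub(0x07,0x88) = 0xffffff7f
[3] sub(0xb7,0x47) = 0x70
[4] sub(0x66,0x8d) = 0xffffffd9
[5] sub(0xfb,0x10) = 0xeb
[6] sub(0xf3,0xc1) = 0x32
[7] sub(0x47,0xc1) = 0xffffff86
[8] sub(0xad,0xf2) = 0xffffffbb
[9] sub(0x7c,0x8d) = 0xffffffef
[10] sub(0x97,0x2e) = 0x69
[11] sub(0xa1,0xb2) = 0xffffffef
[12] sub(0xea,0x6e) = 0x7c
[13] sub(0xd7,0x34) = 0xa3
[14] sub(0x2e,0x31) = 0xfffffffd
[15] sub(0x80,0xee) = 0xffffff92

vd = [133, 4294967275, 4294967167, 112, 4294967257, 235, 50, 4294967174, 4294967227, 4294967279, 105, 4294967279, 124, 163, 4294967293, 4294967186]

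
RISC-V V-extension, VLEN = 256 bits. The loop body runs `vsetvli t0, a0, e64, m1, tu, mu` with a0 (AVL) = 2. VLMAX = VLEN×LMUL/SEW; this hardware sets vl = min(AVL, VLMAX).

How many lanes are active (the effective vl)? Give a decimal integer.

vl = 2

VLMAX = VLEN×LMUL/SEW = 256×1/64 = 4
vl = min(AVL, VLMAX) = min(2, 4) = 2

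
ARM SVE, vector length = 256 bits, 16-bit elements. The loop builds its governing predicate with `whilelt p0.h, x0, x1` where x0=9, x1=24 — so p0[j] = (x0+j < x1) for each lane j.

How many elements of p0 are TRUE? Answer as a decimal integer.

vl = 15

256-bit reg / 16-bit elem → 16 lanes
whilelt: lane j active iff 9+j < 24 → j < 15 → 15 active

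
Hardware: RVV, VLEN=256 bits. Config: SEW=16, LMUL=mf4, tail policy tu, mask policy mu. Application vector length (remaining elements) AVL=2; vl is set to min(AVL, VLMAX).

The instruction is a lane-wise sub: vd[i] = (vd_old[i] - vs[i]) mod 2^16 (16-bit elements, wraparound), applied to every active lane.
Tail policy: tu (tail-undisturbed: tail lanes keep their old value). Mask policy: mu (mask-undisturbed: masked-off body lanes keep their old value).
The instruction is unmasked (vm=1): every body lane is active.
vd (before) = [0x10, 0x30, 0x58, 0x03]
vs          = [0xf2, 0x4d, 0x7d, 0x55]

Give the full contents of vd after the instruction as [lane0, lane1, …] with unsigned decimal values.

vd = [65310, 65507, 88, 3]

VLMAX = (256 × 1/4) / 16 = 4 lanes
vl = min(AVL, VLMAX) = min(2, 4) = 2
lane  0: sub(0x10,0xf2) ⇒ 0xff1e
lane  1: sub(0x30,0x4d) ⇒ 0xffe3
lane  2: tail/keep ⇒ 0x58
lane  3: tail/keep ⇒ 0x03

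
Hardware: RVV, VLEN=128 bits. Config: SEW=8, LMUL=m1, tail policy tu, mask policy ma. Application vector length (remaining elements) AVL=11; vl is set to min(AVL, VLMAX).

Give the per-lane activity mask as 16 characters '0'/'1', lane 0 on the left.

lanes per group: 128·1/8 = 16
vl = min(AVL, VLMAX) = min(11, 16) = 11
bits (lane 0 leftmost): 1111111111100000

predicate = 1111111111100000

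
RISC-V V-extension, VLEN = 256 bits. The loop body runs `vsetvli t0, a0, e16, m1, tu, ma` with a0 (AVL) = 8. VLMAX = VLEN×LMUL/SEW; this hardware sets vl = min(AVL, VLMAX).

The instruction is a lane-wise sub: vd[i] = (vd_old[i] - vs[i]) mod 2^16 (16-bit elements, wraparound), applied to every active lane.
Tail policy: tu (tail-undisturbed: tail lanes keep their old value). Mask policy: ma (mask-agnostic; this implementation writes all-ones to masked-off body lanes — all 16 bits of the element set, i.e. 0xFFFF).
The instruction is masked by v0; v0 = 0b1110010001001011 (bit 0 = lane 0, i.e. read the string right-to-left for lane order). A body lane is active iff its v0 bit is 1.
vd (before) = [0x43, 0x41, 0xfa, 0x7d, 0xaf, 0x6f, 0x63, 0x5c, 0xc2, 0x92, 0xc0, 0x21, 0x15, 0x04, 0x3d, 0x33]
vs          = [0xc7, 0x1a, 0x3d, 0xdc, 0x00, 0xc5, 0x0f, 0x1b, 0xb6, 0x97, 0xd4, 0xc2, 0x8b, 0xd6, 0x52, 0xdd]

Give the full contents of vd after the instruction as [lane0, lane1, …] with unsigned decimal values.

vd = [65404, 39, 65535, 65441, 65535, 65535, 84, 65535, 194, 146, 192, 33, 21, 4, 61, 51]

VLMAX = VLEN×LMUL/SEW = 256×1/16 = 16
AVL=8 ≤ VLMAX=16, so vl = 8
vd[0] sub(0x43,0xc7) -> 0xff7c
vd[1] sub(0x41,0x1a) -> 0x27
vd[2] mask-off/ones -> 0xffff
vd[3] sub(0x7d,0xdc) -> 0xffa1
vd[4] mask-off/ones -> 0xffff
vd[5] mask-off/ones -> 0xffff
vd[6] sub(0x63,0x0f) -> 0x54
vd[7] mask-off/ones -> 0xffff
vd[8] tail/keep -> 0xc2
vd[9] tail/keep -> 0x92
vd[10] tail/keep -> 0xc0
vd[11] tail/keep -> 0x21
vd[12] tail/keep -> 0x15
vd[13] tail/keep -> 0x04
vd[14] tail/keep -> 0x3d
vd[15] tail/keep -> 0x33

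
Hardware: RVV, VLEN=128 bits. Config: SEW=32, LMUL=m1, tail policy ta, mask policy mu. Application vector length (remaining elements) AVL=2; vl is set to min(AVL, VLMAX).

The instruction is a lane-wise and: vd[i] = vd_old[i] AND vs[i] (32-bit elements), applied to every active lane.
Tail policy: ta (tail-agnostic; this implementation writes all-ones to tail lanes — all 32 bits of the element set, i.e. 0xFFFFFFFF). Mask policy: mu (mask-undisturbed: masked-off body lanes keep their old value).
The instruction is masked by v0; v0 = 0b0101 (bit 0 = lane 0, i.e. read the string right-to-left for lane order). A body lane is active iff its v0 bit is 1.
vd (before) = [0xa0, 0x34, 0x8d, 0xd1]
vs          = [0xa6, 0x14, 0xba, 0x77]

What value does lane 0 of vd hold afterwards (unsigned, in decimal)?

vd[0] = 160

VLMAX = VLEN×LMUL/SEW = 128×1/32 = 4
AVL=2 ≤ VLMAX=4, so vl = 2
vd[0] and(0xa0,0xa6) -> 0xa0
vd[1] mask-off/keep -> 0x34
vd[2] tail/ones -> 0xffffffff
vd[3] tail/ones -> 0xffffffff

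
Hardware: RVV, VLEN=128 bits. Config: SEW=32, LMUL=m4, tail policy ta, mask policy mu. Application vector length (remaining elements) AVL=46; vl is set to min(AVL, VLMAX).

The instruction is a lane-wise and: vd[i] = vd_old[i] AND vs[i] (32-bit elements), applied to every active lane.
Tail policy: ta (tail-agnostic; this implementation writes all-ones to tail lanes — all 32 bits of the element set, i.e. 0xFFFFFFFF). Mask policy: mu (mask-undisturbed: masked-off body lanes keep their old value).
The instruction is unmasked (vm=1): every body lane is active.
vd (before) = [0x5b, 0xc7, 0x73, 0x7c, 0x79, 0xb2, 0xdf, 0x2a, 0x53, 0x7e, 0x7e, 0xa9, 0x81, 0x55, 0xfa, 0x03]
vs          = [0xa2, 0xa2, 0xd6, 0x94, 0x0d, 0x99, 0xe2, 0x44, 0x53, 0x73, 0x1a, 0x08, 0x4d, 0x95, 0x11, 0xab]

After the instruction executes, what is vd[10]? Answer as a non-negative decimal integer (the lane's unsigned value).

VLMAX = (128 × 4) / 32 = 16 lanes
AVL=46 > VLMAX=16, so vl = 16
vd[0] and(0x5b,0xa2) -> 0x02
vd[1] and(0xc7,0xa2) -> 0x82
vd[2] and(0x73,0xd6) -> 0x52
vd[3] and(0x7c,0x94) -> 0x14
vd[4] and(0x79,0x0d) -> 0x09
vd[5] and(0xb2,0x99) -> 0x90
vd[6] and(0xdf,0xe2) -> 0xc2
vd[7] and(0x2a,0x44) -> 0x00
vd[8] and(0x53,0x53) -> 0x53
vd[9] and(0x7e,0x73) -> 0x72
vd[10] and(0x7e,0x1a) -> 0x1a
vd[11] and(0xa9,0x08) -> 0x08
vd[12] and(0x81,0x4d) -> 0x01
vd[13] and(0x55,0x95) -> 0x15
vd[14] and(0xfa,0x11) -> 0x10
vd[15] and(0x03,0xab) -> 0x03

vd[10] = 26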